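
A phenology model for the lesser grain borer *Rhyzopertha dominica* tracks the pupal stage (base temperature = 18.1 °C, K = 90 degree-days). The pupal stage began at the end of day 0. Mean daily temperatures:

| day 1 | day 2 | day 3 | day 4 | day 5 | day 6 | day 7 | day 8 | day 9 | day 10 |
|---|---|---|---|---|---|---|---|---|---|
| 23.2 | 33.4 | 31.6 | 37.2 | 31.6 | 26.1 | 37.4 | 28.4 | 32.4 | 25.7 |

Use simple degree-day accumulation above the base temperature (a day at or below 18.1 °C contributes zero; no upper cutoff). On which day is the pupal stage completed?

day 7

Daily DD above 18.1 °C: 5.1, 15.3, 13.5, 19.1, 13.5, 8.0, 19.3, 10.3, 14.3, 7.6.
Cumulative: 5.1, 20.4, 33.9, 53.0, 66.5, 74.5, 93.8, 104.1, 118.4, 126.0.
The total first reaches 90 DD on day 7.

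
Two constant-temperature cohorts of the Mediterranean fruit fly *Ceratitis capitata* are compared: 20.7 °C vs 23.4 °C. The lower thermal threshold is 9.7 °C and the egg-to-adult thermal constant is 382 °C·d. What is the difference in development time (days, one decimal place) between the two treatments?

6.8 days

At 20.7 °C: 382 / (20.7 − 9.7) = 382 / 11.0 = 34.727 d.
At 23.4 °C: 382 / (23.4 − 9.7) = 382 / 13.7 = 27.883 d.
Difference = |34.727 − 27.883| = 6.844 ≈ 6.8 days.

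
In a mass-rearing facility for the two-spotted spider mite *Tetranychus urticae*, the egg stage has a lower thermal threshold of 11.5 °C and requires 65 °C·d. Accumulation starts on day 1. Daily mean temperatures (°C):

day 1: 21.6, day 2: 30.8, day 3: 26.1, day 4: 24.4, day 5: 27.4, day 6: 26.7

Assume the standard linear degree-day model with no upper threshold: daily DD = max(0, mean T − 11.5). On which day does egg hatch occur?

Daily DD above 11.5 °C: 10.1, 19.3, 14.6, 12.9, 15.9, 15.2.
Cumulative: 10.1, 29.4, 44.0, 56.9, 72.8, 88.0.
The total first reaches 65 DD on day 5.

day 5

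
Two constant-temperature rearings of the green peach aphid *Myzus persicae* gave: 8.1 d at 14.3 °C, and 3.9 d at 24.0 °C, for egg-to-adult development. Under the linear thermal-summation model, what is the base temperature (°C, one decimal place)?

Equal thermal constants: D₁(T₁ − T_b) = D₂(T₂ − T_b).
8.1·(14.3 − T_b) = 3.9·(24.0 − T_b)
T_b = (8.1·14.3 − 3.9·24.0) / (8.1 − 3.9) = 22.23 / 4.2 = 5.293 °C ≈ 5.3 °C.

5.3 °C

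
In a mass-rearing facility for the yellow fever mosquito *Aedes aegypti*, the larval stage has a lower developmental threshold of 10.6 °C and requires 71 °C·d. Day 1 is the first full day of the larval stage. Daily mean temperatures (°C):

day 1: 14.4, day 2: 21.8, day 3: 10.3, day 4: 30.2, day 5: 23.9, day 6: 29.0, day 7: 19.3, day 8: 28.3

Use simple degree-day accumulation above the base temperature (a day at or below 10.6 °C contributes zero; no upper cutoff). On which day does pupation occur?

day 7

Daily DD above 10.6 °C: 3.8, 11.2, 0.0, 19.6, 13.3, 18.4, 8.7, 17.7.
Cumulative: 3.8, 15.0, 15.0, 34.6, 47.9, 66.3, 75.0, 92.7.
The total first reaches 71 DD on day 7.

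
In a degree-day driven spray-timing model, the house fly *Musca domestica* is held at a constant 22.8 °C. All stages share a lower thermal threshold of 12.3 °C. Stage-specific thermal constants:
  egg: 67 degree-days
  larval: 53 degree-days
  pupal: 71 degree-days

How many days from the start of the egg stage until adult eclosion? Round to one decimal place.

18.2 days

Daily accumulation at 22.8 °C = 22.8 − 12.3 = 10.5 DD/day.
Total K = 67 + 53 + 71 = 191 DD.
Total duration = 191 / 10.5 = 18.190 ≈ 18.2 days.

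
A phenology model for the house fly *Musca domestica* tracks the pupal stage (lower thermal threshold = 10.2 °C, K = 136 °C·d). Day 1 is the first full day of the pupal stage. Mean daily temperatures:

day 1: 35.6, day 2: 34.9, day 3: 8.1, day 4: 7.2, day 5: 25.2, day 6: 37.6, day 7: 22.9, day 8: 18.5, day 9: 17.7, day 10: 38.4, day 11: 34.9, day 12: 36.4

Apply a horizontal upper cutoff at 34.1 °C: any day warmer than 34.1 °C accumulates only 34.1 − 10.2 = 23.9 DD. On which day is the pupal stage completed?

day 10

Daily DD above 10.2 °C (capped at 23.9): 23.9, 23.9, 0.0, 0.0, 15.0, 23.9, 12.7, 8.3, 7.5, 23.9, 23.9, 23.9.
Cumulative: 23.9, 47.8, 47.8, 47.8, 62.8, 86.7, 99.4, 107.7, 115.2, 139.1, 163.0, 186.9.
The total first reaches 136 DD on day 10.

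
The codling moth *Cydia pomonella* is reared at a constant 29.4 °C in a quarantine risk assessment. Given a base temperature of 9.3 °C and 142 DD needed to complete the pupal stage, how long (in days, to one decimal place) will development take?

Daily accumulation = 29.4 − 9.3 = 20.1 DD/day.
Duration = 142 / 20.1 = 7.065 ≈ 7.1 days.

7.1 days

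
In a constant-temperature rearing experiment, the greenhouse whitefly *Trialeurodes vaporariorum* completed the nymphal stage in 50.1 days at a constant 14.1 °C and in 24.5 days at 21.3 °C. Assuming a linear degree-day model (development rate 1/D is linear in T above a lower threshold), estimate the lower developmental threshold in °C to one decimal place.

Equal thermal constants: D₁(T₁ − T_b) = D₂(T₂ − T_b).
50.1·(14.1 − T_b) = 24.5·(21.3 − T_b)
T_b = (50.1·14.1 − 24.5·21.3) / (50.1 − 24.5) = 184.56 / 25.6 = 7.209 °C ≈ 7.2 °C.

7.2 °C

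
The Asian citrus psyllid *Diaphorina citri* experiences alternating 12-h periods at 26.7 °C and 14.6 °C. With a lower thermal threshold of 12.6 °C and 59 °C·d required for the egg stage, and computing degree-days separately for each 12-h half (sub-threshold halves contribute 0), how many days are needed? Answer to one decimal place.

7.3 days

Day half: max(0, 26.7 − 12.6) × 0.5 = 14.1 × 0.5 = 7.05 DD.
Night half: max(0, 14.6 − 12.6) × 0.5 = 2.0 × 0.5 = 1.00 DD.
Per 24 h: 8.05 DD/day.
Duration = 59 / 8.05 = 7.329 ≈ 7.3 days.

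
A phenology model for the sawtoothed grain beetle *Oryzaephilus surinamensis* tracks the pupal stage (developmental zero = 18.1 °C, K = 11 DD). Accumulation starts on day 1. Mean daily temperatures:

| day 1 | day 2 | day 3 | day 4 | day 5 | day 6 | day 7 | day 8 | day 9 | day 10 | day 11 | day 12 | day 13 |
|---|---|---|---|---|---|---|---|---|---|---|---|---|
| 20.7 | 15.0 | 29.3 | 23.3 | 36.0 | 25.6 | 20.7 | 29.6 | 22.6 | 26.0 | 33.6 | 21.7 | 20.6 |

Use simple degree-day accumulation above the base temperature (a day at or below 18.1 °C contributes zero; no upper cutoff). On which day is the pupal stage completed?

Daily DD above 18.1 °C: 2.6, 0.0, 11.2, 5.2, 17.9, 7.5, 2.6, 11.5, 4.5, 7.9, 15.5, 3.6, 2.5.
Cumulative: 2.6, 2.6, 13.8, 19.0, 36.9, 44.4, 47.0, 58.5, 63.0, 70.9, 86.4, 90.0, 92.5.
The total first reaches 11 DD on day 3.

day 3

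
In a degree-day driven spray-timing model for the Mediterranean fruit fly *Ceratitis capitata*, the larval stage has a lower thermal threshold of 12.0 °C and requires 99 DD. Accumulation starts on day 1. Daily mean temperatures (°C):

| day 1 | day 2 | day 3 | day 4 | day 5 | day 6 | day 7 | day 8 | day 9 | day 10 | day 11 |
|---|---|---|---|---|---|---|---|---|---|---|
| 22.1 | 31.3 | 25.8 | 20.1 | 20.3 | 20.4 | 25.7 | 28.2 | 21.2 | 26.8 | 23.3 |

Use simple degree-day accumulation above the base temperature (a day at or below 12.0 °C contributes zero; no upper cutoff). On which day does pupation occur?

day 9

Daily DD above 12.0 °C: 10.1, 19.3, 13.8, 8.1, 8.3, 8.4, 13.7, 16.2, 9.2, 14.8, 11.3.
Cumulative: 10.1, 29.4, 43.2, 51.3, 59.6, 68.0, 81.7, 97.9, 107.1, 121.9, 133.2.
The total first reaches 99 DD on day 9.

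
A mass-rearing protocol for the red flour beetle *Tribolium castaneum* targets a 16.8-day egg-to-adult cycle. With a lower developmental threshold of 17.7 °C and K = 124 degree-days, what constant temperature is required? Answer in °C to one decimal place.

Required daily accumulation = 124 / 16.8 = 7.381 DD/day.
T = T_base + 7.381 = 17.7 + 7.381 = 25.081 ≈ 25.1 °C.

25.1 °C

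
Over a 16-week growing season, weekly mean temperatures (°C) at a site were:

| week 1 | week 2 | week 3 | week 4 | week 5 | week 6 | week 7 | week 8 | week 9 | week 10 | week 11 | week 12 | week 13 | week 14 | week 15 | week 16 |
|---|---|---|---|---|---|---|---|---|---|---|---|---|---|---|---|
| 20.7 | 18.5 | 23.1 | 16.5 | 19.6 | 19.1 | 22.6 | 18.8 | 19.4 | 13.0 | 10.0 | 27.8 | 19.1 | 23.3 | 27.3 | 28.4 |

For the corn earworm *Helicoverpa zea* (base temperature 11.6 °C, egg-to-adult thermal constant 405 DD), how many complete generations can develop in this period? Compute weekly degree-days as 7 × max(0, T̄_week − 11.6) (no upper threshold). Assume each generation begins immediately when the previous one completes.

Weekly DD (7 × max(0, T̄ − 11.6)): 63.7, 48.3, 80.5, 34.3, 56.0, 52.5, 77.0, 50.4, 54.6, 9.8, 0.0, 113.4, 52.5, 81.9, 109.9, 117.6.
Season total = 1002.4 DD.
Complete generations = ⌊1002.4 / 405⌋ = 2.

2 generations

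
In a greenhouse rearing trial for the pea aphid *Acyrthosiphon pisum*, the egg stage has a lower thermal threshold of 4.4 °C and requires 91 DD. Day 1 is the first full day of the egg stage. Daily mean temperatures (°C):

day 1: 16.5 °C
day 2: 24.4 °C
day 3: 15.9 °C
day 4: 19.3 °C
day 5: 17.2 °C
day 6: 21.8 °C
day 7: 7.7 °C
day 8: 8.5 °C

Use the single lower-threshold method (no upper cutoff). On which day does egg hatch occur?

day 7

Daily DD above 4.4 °C: 12.1, 20.0, 11.5, 14.9, 12.8, 17.4, 3.3, 4.1.
Cumulative: 12.1, 32.1, 43.6, 58.5, 71.3, 88.7, 92.0, 96.1.
The total first reaches 91 DD on day 7.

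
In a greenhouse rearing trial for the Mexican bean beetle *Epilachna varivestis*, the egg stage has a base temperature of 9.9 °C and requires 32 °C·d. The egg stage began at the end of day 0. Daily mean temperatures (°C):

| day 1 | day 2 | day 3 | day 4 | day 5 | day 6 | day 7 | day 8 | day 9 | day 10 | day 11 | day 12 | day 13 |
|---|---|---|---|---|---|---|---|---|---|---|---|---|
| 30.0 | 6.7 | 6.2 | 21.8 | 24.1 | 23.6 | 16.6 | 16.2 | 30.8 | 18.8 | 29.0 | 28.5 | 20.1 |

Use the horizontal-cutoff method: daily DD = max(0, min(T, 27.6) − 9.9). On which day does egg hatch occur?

day 5

Daily DD above 9.9 °C (capped at 17.7): 17.7, 0.0, 0.0, 11.9, 14.2, 13.7, 6.7, 6.3, 17.7, 8.9, 17.7, 17.7, 10.2.
Cumulative: 17.7, 17.7, 17.7, 29.6, 43.8, 57.5, 64.2, 70.5, 88.2, 97.1, 114.8, 132.5, 142.7.
The total first reaches 32 DD on day 5.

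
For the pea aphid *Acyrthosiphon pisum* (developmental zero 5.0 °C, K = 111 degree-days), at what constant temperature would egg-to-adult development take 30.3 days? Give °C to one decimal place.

Required daily accumulation = 111 / 30.3 = 3.663 DD/day.
T = T_base + 3.663 = 5.0 + 3.663 = 8.663 ≈ 8.7 °C.

8.7 °C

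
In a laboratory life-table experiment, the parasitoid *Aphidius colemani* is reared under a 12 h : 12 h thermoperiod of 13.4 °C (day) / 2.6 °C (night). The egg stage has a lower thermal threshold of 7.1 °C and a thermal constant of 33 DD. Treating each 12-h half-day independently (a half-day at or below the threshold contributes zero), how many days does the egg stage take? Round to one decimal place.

Day half: max(0, 13.4 − 7.1) × 0.5 = 6.3 × 0.5 = 3.15 DD.
Night half: max(0, 2.6 − 7.1) × 0.5 = 0.0 × 0.5 = 0.00 DD.
Per 24 h: 3.15 DD/day.
Duration = 33 / 3.15 = 10.476 ≈ 10.5 days.

10.5 days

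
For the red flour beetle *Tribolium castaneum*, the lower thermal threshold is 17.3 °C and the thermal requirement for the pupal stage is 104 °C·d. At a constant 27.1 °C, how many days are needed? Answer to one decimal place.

10.6 days

Daily accumulation = 27.1 − 17.3 = 9.8 DD/day.
Duration = 104 / 9.8 = 10.612 ≈ 10.6 days.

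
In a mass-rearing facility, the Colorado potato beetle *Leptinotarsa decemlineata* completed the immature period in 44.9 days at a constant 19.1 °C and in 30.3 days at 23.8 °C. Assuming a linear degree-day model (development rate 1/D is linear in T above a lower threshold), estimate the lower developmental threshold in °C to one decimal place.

9.3 °C

Under the model K = D·(T − T_b), so D₁·(T₁ − T_b) = D₂·(T₂ − T_b).
44.9·(19.1 − T_b) = 30.3·(23.8 − T_b)
T_b = (44.9·19.1 − 30.3·23.8) / (44.9 − 30.3) = 136.45 / 14.6 = 9.346 °C ≈ 9.3 °C.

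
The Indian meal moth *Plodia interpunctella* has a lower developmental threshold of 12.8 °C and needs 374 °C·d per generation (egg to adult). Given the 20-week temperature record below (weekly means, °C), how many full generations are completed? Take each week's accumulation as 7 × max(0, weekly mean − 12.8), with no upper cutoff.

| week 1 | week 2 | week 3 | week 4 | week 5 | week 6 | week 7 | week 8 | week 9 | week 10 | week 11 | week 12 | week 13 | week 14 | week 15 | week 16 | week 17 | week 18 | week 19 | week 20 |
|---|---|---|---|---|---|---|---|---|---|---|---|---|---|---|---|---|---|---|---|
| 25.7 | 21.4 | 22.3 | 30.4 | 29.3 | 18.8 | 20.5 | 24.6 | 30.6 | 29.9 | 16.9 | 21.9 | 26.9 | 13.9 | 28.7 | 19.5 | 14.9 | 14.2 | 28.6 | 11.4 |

3 generations

Weekly DD (7 × max(0, T̄ − 12.8)): 90.3, 60.2, 66.5, 123.2, 115.5, 42.0, 53.9, 82.6, 124.6, 119.7, 28.7, 63.7, 98.7, 7.7, 111.3, 46.9, 14.7, 9.8, 110.6, 0.0.
Season total = 1370.6 DD.
Complete generations = ⌊1370.6 / 374⌋ = 3.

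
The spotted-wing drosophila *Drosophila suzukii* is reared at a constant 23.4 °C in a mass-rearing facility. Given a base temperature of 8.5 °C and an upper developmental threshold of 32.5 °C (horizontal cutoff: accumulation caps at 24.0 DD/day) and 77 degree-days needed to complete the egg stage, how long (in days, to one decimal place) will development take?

5.2 days

Daily accumulation = 23.4 − 8.5 = 14.9 DD/day.
Duration = 77 / 14.9 = 5.168 ≈ 5.2 days.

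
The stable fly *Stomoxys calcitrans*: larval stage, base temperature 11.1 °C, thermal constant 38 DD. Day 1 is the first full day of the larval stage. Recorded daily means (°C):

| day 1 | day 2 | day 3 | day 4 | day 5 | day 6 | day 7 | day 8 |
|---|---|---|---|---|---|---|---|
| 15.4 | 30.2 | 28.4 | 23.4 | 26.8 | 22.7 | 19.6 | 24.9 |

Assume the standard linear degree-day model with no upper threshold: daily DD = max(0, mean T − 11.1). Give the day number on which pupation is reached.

day 3

Daily DD above 11.1 °C: 4.3, 19.1, 17.3, 12.3, 15.7, 11.6, 8.5, 13.8.
Cumulative: 4.3, 23.4, 40.7, 53.0, 68.7, 80.3, 88.8, 102.6.
The total first reaches 38 DD on day 3.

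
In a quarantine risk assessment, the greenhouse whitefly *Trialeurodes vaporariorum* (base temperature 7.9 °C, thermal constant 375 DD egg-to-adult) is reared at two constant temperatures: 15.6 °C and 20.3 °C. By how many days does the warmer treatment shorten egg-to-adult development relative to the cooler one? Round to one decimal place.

At 15.6 °C: 375 / (15.6 − 7.9) = 375 / 7.7 = 48.701 d.
At 20.3 °C: 375 / (20.3 − 7.9) = 375 / 12.4 = 30.242 d.
Difference = |48.701 − 30.242| = 18.459 ≈ 18.5 days.

18.5 days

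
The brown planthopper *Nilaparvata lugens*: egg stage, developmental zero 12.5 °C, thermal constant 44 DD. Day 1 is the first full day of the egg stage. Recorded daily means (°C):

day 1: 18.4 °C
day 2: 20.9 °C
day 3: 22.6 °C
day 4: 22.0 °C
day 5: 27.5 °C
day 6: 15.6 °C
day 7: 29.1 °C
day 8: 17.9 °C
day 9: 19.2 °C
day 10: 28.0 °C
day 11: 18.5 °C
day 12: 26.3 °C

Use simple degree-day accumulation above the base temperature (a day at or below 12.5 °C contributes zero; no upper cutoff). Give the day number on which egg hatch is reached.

day 5

Daily DD above 12.5 °C: 5.9, 8.4, 10.1, 9.5, 15.0, 3.1, 16.6, 5.4, 6.7, 15.5, 6.0, 13.8.
Cumulative: 5.9, 14.3, 24.4, 33.9, 48.9, 52.0, 68.6, 74.0, 80.7, 96.2, 102.2, 116.0.
The total first reaches 44 DD on day 5.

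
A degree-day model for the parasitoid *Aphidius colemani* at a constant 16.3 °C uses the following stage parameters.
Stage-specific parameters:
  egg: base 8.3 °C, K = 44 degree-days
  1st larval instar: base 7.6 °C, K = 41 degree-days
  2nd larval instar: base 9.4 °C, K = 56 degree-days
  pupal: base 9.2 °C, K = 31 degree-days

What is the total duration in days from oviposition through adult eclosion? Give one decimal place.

22.7 days

egg: 44 / (16.3 − 8.3) = 44 / 8.0 = 5.500 d.
1st larval instar: 41 / (16.3 − 7.6) = 41 / 8.7 = 4.713 d.
2nd larval instar: 56 / (16.3 − 9.4) = 56 / 6.9 = 8.116 d.
pupal: 31 / (16.3 − 9.2) = 31 / 7.1 = 4.366 d.
Sum = 22.695 ≈ 22.7 days.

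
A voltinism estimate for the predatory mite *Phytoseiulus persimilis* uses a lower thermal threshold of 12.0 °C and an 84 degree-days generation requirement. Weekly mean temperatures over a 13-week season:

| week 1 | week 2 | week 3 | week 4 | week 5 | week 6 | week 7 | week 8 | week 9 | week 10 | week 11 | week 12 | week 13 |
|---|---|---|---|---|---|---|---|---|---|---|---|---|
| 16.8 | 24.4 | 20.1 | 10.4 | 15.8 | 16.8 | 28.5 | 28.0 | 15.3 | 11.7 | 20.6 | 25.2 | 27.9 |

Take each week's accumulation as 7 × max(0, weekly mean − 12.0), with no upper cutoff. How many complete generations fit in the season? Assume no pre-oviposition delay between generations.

Weekly DD (7 × max(0, T̄ − 12.0)): 33.6, 86.8, 56.7, 0.0, 26.6, 33.6, 115.5, 112.0, 23.1, 0.0, 60.2, 92.4, 111.3.
Season total = 751.8 DD.
Complete generations = ⌊751.8 / 84⌋ = 8.

8 generations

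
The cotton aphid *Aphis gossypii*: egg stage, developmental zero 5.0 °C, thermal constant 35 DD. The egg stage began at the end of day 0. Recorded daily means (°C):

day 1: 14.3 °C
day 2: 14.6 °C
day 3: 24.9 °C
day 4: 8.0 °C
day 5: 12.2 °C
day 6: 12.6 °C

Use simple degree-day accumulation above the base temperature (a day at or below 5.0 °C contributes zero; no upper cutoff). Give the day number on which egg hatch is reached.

day 3

Daily DD above 5.0 °C: 9.3, 9.6, 19.9, 3.0, 7.2, 7.6.
Cumulative: 9.3, 18.9, 38.8, 41.8, 49.0, 56.6.
The total first reaches 35 DD on day 3.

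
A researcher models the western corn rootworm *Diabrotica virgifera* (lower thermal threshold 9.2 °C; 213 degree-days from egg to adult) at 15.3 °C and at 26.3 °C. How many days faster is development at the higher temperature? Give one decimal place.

At 15.3 °C: 213 / (15.3 − 9.2) = 213 / 6.1 = 34.918 d.
At 26.3 °C: 213 / (26.3 − 9.2) = 213 / 17.1 = 12.456 d.
Difference = |34.918 − 12.456| = 22.462 ≈ 22.5 days.

22.5 days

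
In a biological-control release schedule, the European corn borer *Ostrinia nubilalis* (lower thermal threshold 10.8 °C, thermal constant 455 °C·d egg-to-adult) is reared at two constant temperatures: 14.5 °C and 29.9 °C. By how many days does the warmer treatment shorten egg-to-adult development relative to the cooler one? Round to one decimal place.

At 14.5 °C: 455 / (14.5 − 10.8) = 455 / 3.7 = 122.973 d.
At 29.9 °C: 455 / (29.9 − 10.8) = 455 / 19.1 = 23.822 d.
Difference = |122.973 − 23.822| = 99.151 ≈ 99.2 days.

99.2 days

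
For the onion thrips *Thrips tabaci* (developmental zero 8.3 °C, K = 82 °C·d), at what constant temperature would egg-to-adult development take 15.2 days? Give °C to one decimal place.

13.7 °C

Required daily accumulation = 82 / 15.2 = 5.395 DD/day.
T = T_base + 5.395 = 8.3 + 5.395 = 13.695 ≈ 13.7 °C.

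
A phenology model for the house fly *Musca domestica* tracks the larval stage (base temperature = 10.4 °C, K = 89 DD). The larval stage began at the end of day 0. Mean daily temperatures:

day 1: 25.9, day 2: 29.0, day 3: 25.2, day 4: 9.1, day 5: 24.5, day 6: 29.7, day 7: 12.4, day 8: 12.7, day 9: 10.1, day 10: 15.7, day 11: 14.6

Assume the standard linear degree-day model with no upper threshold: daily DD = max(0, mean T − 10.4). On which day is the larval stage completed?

Daily DD above 10.4 °C: 15.5, 18.6, 14.8, 0.0, 14.1, 19.3, 2.0, 2.3, 0.0, 5.3, 4.2.
Cumulative: 15.5, 34.1, 48.9, 48.9, 63.0, 82.3, 84.3, 86.6, 86.6, 91.9, 96.1.
The total first reaches 89 DD on day 10.

day 10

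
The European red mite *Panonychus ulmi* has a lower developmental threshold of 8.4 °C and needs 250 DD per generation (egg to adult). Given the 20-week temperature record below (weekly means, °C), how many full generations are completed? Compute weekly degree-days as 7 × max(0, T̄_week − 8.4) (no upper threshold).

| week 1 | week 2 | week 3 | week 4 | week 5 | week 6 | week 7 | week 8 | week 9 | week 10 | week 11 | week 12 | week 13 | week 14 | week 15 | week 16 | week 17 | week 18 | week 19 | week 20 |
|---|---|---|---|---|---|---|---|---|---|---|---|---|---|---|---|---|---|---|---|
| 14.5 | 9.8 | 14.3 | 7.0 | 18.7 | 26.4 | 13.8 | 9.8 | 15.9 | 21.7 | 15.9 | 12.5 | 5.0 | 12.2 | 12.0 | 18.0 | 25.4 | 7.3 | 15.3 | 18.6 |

Weekly DD (7 × max(0, T̄ − 8.4)): 42.7, 9.8, 41.3, 0.0, 72.1, 126.0, 37.8, 9.8, 52.5, 93.1, 52.5, 28.7, 0.0, 26.6, 25.2, 67.2, 119.0, 0.0, 48.3, 71.4.
Season total = 924.0 DD.
Complete generations = ⌊924.0 / 250⌋ = 3.

3 generations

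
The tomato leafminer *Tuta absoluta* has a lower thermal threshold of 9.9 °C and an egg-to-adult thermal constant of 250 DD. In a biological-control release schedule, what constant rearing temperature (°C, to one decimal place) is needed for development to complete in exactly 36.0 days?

Required daily accumulation = 250 / 36.0 = 6.944 DD/day.
T = T_base + 6.944 = 9.9 + 6.944 = 16.844 ≈ 16.8 °C.

16.8 °C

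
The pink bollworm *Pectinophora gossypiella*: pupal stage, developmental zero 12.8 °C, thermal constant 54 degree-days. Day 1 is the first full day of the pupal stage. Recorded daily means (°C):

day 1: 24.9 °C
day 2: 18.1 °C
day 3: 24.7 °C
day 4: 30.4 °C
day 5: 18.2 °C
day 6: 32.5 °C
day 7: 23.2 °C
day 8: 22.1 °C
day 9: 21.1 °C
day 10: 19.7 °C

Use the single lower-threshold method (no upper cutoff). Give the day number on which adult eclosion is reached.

day 6

Daily DD above 12.8 °C: 12.1, 5.3, 11.9, 17.6, 5.4, 19.7, 10.4, 9.3, 8.3, 6.9.
Cumulative: 12.1, 17.4, 29.3, 46.9, 52.3, 72.0, 82.4, 91.7, 100.0, 106.9.
The total first reaches 54 DD on day 6.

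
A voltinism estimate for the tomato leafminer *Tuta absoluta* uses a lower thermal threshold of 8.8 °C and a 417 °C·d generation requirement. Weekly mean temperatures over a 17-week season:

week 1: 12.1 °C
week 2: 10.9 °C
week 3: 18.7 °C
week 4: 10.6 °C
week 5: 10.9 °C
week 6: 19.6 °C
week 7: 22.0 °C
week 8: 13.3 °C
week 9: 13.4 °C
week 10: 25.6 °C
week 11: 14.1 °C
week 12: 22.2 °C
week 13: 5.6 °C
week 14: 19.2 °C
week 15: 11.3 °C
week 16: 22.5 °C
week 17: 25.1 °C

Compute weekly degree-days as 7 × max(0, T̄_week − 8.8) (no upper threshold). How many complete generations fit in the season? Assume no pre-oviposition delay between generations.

2 generations

Weekly DD (7 × max(0, T̄ − 8.8)): 23.1, 14.7, 69.3, 12.6, 14.7, 75.6, 92.4, 31.5, 32.2, 117.6, 37.1, 93.8, 0.0, 72.8, 17.5, 95.9, 114.1.
Season total = 914.9 DD.
Complete generations = ⌊914.9 / 417⌋ = 2.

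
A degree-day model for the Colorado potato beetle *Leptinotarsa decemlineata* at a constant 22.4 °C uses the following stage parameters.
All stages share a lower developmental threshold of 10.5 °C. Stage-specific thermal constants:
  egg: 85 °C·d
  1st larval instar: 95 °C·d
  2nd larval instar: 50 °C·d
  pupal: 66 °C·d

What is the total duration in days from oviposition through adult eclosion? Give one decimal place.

Daily accumulation at 22.4 °C = 22.4 − 10.5 = 11.9 DD/day.
Total K = 85 + 95 + 50 + 66 = 296 DD.
Total duration = 296 / 11.9 = 24.874 ≈ 24.9 days.

24.9 days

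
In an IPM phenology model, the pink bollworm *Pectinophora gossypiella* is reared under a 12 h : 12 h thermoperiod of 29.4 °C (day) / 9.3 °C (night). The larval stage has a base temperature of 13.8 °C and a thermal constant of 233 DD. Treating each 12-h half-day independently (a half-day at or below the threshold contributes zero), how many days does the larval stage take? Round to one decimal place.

Day half: max(0, 29.4 − 13.8) × 0.5 = 15.6 × 0.5 = 7.80 DD.
Night half: max(0, 9.3 − 13.8) × 0.5 = 0.0 × 0.5 = 0.00 DD.
Per 24 h: 7.80 DD/day.
Duration = 233 / 7.80 = 29.872 ≈ 29.9 days.

29.9 days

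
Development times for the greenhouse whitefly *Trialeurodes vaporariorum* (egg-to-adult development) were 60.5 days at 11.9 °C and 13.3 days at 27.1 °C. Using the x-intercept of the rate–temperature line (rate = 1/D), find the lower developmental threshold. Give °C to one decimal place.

Linear rate model ⇒ the product D·(T − T_b) is constant across temperatures.
60.5·(11.9 − T_b) = 13.3·(27.1 − T_b)
T_b = (60.5·11.9 − 13.3·27.1) / (60.5 − 13.3) = 359.52 / 47.2 = 7.617 °C ≈ 7.6 °C.

7.6 °C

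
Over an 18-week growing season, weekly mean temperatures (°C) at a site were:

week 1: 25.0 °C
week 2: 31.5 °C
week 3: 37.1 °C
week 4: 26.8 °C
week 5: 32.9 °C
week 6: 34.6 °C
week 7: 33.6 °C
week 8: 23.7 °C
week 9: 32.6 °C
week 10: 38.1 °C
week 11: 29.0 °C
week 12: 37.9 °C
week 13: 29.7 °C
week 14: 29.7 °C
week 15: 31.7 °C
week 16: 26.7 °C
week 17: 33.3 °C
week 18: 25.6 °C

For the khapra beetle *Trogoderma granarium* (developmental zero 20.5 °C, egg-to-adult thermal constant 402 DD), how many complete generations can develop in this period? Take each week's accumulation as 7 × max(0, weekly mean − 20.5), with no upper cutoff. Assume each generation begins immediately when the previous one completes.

3 generations

Weekly DD (7 × max(0, T̄ − 20.5)): 31.5, 77.0, 116.2, 44.1, 86.8, 98.7, 91.7, 22.4, 84.7, 123.2, 59.5, 121.8, 64.4, 64.4, 78.4, 43.4, 89.6, 35.7.
Season total = 1333.5 DD.
Complete generations = ⌊1333.5 / 402⌋ = 3.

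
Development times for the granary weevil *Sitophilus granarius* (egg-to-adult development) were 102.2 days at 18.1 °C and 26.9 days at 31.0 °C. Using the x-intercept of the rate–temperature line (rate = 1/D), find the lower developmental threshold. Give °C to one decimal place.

13.5 °C

Linear rate model ⇒ the product D·(T − T_b) is constant across temperatures.
102.2·(18.1 − T_b) = 26.9·(31.0 − T_b)
T_b = (102.2·18.1 − 26.9·31.0) / (102.2 − 26.9) = 1015.92 / 75.3 = 13.492 °C ≈ 13.5 °C.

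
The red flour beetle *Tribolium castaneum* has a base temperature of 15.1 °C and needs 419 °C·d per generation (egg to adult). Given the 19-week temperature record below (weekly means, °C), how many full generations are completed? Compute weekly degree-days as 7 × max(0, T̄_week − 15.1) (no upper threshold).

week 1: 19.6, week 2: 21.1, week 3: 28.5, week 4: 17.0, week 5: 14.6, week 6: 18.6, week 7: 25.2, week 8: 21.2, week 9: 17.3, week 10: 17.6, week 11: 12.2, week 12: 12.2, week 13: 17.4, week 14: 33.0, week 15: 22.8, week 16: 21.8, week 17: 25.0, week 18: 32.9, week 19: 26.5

Weekly DD (7 × max(0, T̄ − 15.1)): 31.5, 42.0, 93.8, 13.3, 0.0, 24.5, 70.7, 42.7, 15.4, 17.5, 0.0, 0.0, 16.1, 125.3, 53.9, 46.9, 69.3, 124.6, 79.8.
Season total = 867.3 DD.
Complete generations = ⌊867.3 / 419⌋ = 2.

2 generations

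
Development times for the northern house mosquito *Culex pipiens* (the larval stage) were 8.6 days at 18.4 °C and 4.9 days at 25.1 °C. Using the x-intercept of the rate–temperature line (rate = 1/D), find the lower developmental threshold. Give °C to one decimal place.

9.5 °C

Equal thermal constants: D₁(T₁ − T_b) = D₂(T₂ − T_b).
8.6·(18.4 − T_b) = 4.9·(25.1 − T_b)
T_b = (8.6·18.4 − 4.9·25.1) / (8.6 − 4.9) = 35.25 / 3.7 = 9.527 °C ≈ 9.5 °C.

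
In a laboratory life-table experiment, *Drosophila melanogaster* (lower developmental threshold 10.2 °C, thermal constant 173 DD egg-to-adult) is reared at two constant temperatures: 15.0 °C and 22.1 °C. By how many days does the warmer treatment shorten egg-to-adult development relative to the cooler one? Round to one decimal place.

21.5 days

At 15.0 °C: 173 / (15.0 − 10.2) = 173 / 4.8 = 36.042 d.
At 22.1 °C: 173 / (22.1 − 10.2) = 173 / 11.9 = 14.538 d.
Difference = |36.042 − 14.538| = 21.504 ≈ 21.5 days.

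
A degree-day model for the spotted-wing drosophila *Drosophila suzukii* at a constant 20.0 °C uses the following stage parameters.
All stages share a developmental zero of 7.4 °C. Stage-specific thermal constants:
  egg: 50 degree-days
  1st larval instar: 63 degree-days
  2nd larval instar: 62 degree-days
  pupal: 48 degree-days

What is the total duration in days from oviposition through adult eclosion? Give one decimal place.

17.7 days

Daily accumulation at 20.0 °C = 20.0 − 7.4 = 12.6 DD/day.
Total K = 50 + 63 + 62 + 48 = 223 DD.
Total duration = 223 / 12.6 = 17.698 ≈ 17.7 days.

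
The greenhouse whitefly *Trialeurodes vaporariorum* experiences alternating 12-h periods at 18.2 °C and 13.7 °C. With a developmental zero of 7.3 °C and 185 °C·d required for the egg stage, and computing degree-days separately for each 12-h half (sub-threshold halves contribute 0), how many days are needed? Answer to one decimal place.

Day half: max(0, 18.2 − 7.3) × 0.5 = 10.9 × 0.5 = 5.45 DD.
Night half: max(0, 13.7 − 7.3) × 0.5 = 6.4 × 0.5 = 3.20 DD.
Per 24 h: 8.65 DD/day.
Duration = 185 / 8.65 = 21.387 ≈ 21.4 days.

21.4 days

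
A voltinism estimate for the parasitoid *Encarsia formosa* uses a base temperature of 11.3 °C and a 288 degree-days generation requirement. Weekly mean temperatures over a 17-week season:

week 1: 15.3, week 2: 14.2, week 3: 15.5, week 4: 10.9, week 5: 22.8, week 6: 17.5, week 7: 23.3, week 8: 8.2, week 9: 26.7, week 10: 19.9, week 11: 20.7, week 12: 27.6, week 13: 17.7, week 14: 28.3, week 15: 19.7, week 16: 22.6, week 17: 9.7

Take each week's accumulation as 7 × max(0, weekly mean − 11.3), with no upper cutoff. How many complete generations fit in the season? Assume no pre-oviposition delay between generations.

Weekly DD (7 × max(0, T̄ − 11.3)): 28.0, 20.3, 29.4, 0.0, 80.5, 43.4, 84.0, 0.0, 107.8, 60.2, 65.8, 114.1, 44.8, 119.0, 58.8, 79.1, 0.0.
Season total = 935.2 DD.
Complete generations = ⌊935.2 / 288⌋ = 3.

3 generations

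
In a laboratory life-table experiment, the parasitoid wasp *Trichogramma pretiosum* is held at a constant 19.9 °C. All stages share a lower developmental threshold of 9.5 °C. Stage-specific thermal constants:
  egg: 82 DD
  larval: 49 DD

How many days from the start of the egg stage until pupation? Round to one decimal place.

Daily accumulation at 19.9 °C = 19.9 − 9.5 = 10.4 DD/day.
Total K = 82 + 49 = 131 DD.
Total duration = 131 / 10.4 = 12.596 ≈ 12.6 days.

12.6 days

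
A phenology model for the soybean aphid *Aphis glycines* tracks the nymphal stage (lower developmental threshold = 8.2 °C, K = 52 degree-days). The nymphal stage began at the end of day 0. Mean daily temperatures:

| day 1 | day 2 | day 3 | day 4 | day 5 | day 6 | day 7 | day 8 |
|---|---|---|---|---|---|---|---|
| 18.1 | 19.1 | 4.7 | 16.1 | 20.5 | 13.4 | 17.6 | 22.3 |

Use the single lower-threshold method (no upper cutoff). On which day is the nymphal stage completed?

Daily DD above 8.2 °C: 9.9, 10.9, 0.0, 7.9, 12.3, 5.2, 9.4, 14.1.
Cumulative: 9.9, 20.8, 20.8, 28.7, 41.0, 46.2, 55.6, 69.7.
The total first reaches 52 DD on day 7.

day 7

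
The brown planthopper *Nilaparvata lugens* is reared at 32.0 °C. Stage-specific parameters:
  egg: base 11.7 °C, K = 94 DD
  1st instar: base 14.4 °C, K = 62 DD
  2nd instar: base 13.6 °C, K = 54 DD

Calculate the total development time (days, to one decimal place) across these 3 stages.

egg: 94 / (32.0 − 11.7) = 94 / 20.3 = 4.631 d.
1st instar: 62 / (32.0 − 14.4) = 62 / 17.6 = 3.523 d.
2nd instar: 54 / (32.0 − 13.6) = 54 / 18.4 = 2.935 d.
Sum = 11.088 ≈ 11.1 days.

11.1 days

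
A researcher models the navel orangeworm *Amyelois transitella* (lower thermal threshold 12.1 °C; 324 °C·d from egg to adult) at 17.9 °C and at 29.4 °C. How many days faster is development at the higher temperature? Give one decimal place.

37.1 days

At 17.9 °C: 324 / (17.9 − 12.1) = 324 / 5.8 = 55.862 d.
At 29.4 °C: 324 / (29.4 − 12.1) = 324 / 17.3 = 18.728 d.
Difference = |55.862 − 18.728| = 37.134 ≈ 37.1 days.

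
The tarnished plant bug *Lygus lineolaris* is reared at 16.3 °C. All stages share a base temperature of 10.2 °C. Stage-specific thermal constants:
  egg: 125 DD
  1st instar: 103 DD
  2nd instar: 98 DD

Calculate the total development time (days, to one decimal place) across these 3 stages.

Daily accumulation at 16.3 °C = 16.3 − 10.2 = 6.1 DD/day.
Total K = 125 + 103 + 98 = 326 DD.
Total duration = 326 / 6.1 = 53.443 ≈ 53.4 days.

53.4 days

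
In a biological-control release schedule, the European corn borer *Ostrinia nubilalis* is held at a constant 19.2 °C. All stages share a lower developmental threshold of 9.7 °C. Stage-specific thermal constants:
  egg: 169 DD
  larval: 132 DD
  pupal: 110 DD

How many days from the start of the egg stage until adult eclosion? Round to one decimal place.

Daily accumulation at 19.2 °C = 19.2 − 9.7 = 9.5 DD/day.
Total K = 169 + 132 + 110 = 411 DD.
Total duration = 411 / 9.5 = 43.263 ≈ 43.3 days.

43.3 days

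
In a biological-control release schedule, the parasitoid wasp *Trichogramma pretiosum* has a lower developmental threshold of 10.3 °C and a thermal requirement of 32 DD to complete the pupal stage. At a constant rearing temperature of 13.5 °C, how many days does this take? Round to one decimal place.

10.0 days

Daily accumulation = 13.5 − 10.3 = 3.2 DD/day.
Duration = 32 / 3.2 = 10.000 ≈ 10.0 days.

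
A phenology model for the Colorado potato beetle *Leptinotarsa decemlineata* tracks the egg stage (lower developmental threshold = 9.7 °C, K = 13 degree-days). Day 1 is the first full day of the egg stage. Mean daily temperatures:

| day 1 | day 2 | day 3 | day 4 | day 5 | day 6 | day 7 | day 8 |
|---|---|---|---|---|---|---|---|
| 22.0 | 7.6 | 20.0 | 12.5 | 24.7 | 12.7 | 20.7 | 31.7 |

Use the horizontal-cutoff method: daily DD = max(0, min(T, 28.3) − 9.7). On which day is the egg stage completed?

day 3

Daily DD above 9.7 °C (capped at 18.6): 12.3, 0.0, 10.3, 2.8, 15.0, 3.0, 11.0, 18.6.
Cumulative: 12.3, 12.3, 22.6, 25.4, 40.4, 43.4, 54.4, 73.0.
The total first reaches 13 DD on day 3.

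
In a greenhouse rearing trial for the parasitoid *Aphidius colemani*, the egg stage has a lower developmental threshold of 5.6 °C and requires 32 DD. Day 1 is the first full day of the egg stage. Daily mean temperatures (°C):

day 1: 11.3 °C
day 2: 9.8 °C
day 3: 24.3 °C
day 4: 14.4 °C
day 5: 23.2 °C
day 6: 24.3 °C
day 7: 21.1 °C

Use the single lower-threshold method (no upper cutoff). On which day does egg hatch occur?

day 4

Daily DD above 5.6 °C: 5.7, 4.2, 18.7, 8.8, 17.6, 18.7, 15.5.
Cumulative: 5.7, 9.9, 28.6, 37.4, 55.0, 73.7, 89.2.
The total first reaches 32 DD on day 4.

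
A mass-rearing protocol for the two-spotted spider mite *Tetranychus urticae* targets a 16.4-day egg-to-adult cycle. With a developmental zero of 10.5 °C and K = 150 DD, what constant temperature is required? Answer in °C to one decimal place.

Required daily accumulation = 150 / 16.4 = 9.146 DD/day.
T = T_base + 9.146 = 10.5 + 9.146 = 19.646 ≈ 19.6 °C.

19.6 °C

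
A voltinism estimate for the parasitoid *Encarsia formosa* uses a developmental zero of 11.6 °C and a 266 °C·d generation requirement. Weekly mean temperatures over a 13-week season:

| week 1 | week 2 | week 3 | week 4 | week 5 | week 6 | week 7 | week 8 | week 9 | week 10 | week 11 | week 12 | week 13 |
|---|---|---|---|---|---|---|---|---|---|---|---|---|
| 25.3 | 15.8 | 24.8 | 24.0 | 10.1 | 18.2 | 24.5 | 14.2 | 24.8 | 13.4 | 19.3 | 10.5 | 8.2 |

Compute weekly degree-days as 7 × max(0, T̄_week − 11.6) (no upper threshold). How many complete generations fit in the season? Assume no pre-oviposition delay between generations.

2 generations

Weekly DD (7 × max(0, T̄ − 11.6)): 95.9, 29.4, 92.4, 86.8, 0.0, 46.2, 90.3, 18.2, 92.4, 12.6, 53.9, 0.0, 0.0.
Season total = 618.1 DD.
Complete generations = ⌊618.1 / 266⌋ = 2.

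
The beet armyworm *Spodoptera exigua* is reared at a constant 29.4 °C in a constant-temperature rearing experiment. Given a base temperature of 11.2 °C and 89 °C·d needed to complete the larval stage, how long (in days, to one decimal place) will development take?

Daily accumulation = 29.4 − 11.2 = 18.2 DD/day.
Duration = 89 / 18.2 = 4.890 ≈ 4.9 days.

4.9 days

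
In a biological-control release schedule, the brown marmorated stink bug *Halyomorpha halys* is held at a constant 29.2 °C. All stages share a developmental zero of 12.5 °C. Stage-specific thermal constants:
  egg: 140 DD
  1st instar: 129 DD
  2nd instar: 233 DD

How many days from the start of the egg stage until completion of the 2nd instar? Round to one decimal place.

Daily accumulation at 29.2 °C = 29.2 − 12.5 = 16.7 DD/day.
Total K = 140 + 129 + 233 = 502 DD.
Total duration = 502 / 16.7 = 30.060 ≈ 30.1 days.

30.1 days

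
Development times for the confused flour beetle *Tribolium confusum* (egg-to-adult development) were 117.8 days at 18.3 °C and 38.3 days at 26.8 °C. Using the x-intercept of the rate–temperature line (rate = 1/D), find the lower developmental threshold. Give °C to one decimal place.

14.2 °C

Equal thermal constants: D₁(T₁ − T_b) = D₂(T₂ − T_b).
117.8·(18.3 − T_b) = 38.3·(26.8 − T_b)
T_b = (117.8·18.3 − 38.3·26.8) / (117.8 − 38.3) = 1129.30 / 79.5 = 14.205 °C ≈ 14.2 °C.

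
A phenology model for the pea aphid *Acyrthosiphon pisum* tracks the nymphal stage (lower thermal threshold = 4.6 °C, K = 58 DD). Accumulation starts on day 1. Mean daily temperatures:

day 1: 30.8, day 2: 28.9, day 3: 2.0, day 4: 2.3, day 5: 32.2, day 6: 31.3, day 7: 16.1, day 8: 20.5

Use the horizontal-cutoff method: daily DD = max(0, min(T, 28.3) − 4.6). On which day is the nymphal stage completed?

day 5

Daily DD above 4.6 °C (capped at 23.7): 23.7, 23.7, 0.0, 0.0, 23.7, 23.7, 11.5, 15.9.
Cumulative: 23.7, 47.4, 47.4, 47.4, 71.1, 94.8, 106.3, 122.2.
The total first reaches 58 DD on day 5.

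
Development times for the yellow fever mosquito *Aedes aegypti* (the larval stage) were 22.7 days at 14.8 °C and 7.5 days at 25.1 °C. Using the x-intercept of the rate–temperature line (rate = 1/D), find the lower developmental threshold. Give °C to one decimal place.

9.7 °C

Linear rate model ⇒ the product D·(T − T_b) is constant across temperatures.
22.7·(14.8 − T_b) = 7.5·(25.1 − T_b)
T_b = (22.7·14.8 − 7.5·25.1) / (22.7 − 7.5) = 147.71 / 15.2 = 9.718 °C ≈ 9.7 °C.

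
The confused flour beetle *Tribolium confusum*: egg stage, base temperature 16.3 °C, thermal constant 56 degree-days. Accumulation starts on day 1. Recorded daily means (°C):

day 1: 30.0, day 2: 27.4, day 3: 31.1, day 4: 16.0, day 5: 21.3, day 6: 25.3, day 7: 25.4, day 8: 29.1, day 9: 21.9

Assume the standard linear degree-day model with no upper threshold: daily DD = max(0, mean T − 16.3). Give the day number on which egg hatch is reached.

day 7

Daily DD above 16.3 °C: 13.7, 11.1, 14.8, 0.0, 5.0, 9.0, 9.1, 12.8, 5.6.
Cumulative: 13.7, 24.8, 39.6, 39.6, 44.6, 53.6, 62.7, 75.5, 81.1.
The total first reaches 56 DD on day 7.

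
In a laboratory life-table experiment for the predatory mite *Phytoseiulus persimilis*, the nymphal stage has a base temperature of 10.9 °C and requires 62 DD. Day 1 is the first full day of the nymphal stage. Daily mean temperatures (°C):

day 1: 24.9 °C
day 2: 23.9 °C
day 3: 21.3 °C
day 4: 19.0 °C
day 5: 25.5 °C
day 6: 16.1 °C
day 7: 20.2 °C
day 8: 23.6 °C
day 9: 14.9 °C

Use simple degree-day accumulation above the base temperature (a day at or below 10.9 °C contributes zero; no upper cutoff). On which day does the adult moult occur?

day 6

Daily DD above 10.9 °C: 14.0, 13.0, 10.4, 8.1, 14.6, 5.2, 9.3, 12.7, 4.0.
Cumulative: 14.0, 27.0, 37.4, 45.5, 60.1, 65.3, 74.6, 87.3, 91.3.
The total first reaches 62 DD on day 6.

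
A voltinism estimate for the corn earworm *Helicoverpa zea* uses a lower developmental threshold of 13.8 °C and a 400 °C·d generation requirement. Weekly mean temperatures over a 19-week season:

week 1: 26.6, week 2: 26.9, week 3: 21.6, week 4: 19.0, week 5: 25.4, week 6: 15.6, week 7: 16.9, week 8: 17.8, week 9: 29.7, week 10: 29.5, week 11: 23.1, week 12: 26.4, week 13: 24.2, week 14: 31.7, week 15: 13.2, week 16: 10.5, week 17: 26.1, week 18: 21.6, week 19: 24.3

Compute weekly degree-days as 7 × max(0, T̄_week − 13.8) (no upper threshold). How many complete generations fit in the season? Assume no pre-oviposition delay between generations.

Weekly DD (7 × max(0, T̄ − 13.8)): 89.6, 91.7, 54.6, 36.4, 81.2, 12.6, 21.7, 28.0, 111.3, 109.9, 65.1, 88.2, 72.8, 125.3, 0.0, 0.0, 86.1, 54.6, 73.5.
Season total = 1202.6 DD.
Complete generations = ⌊1202.6 / 400⌋ = 3.

3 generations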